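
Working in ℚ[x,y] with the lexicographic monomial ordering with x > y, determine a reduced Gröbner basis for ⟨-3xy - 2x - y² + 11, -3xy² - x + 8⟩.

G = {x - 3/7y³ + 2/7y² + 33/7y - 46/7, y⁴ - 32/3y² + 8y + 5/3}

f_1 = -3xy - 2x - y² + 11, LT = xy.
f_2 = -3xy² - x + 8, LT = xy².

S(f_1,f_2): lcm = xy². S = ⅔xy - ⅓x + ⅓y³ - 11/3y + 8/3.
  reduce S modulo (f_1, f_2):
  remainder -7/9x + ⅓y³ - 2/9y² - 11/3y + 46/9 ≠ 0; add g_3 = -7/9x + ⅓y³ - 2/9y² - 11/3y + 46/9 to the basis.

S(f_1,g_3): lcm = xy. S = ⅔x + 3/7y⁴ - 2/7y³ - 92/21y² + 46/7y - 11/3.
  reduce S modulo (f_1, f_2, g_3):
  remainder 3/7y⁴ - 32/7y² + 24/7y + 5/7 ≠ 0; add g_4 = 3/7y⁴ - 32/7y² + 24/7y + 5/7 to the basis.

The other S-polynomials (S(f_2,g_3), S(f_1,g_4), S(f_2,g_4), S(g_3,g_4)) all reduce to 0 modulo the current basis, so we have a Gröbner basis.
Inter-reduce: drop elements whose leading term is divisible by another's, tail-reduce, and make monic.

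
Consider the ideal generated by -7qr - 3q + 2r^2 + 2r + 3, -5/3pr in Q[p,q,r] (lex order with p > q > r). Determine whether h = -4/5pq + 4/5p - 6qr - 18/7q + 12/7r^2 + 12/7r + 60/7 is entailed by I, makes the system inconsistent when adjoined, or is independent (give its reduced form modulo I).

Adjoining -4/5pq + 4/5p - 6qr - 18/7q + 12/7r^2 + 12/7r + 60/7 makes the ideal the whole ring: the system is inconsistent.

First compute the reduced Gröbner basis of I by Buchberger's algorithm.
f_1 = -7qr - 3q + 2r^2 + 2r + 3, LT = qr.
f_2 = -5/3pr, LT = pr.

S(f_1,f_2): lcm = pqr. S = 3/7pq - 2/7pr^2 - 2/7pr - 3/7p.
  leading term pq: no divisor's leading term divides it; move 3/7pq to the remainder.
  leading term pr^2: subtract (6/35r)·f_2 from -2/7pr^2 - 2/7pr - 3/7p → -2/7pr - 3/7p
  leading term pr: subtract (6/35)·f_2 from -2/7pr - 3/7p → -3/7p
  leading term p: no divisor's leading term divides it; move -3/7p to the remainder.
  remainder 3/7pq - 3/7p ≠ 0; add k_3 = 3/7pq - 3/7p to the basis.

The other S-polynomials (S(f_1,k_3), S(f_2,k_3)) all reduce to 0 modulo the current basis, so we have a Gröbner basis.
Inter-reduce: drop elements whose leading term is divisible by another's, tail-reduce, and make monic.
Reduced Gröbner basis: {pq - p, pr, qr + 3/7q - 2/7r^2 - 2/7r - 3/7}.
Label its elements g_1 = pq - p, g_2 = pr, g_3 = qr + 3/7q - 2/7r^2 - 2/7r - 3/7.

Reduce h = -4/5pq + 4/5p - 6qr - 18/7q + 12/7r^2 + 12/7r + 60/7 modulo G:
  leading term pq: subtract (-4/5)·g_1 from -4/5pq + 4/5p - 6qr - 18/7q + 12/7r^2 + 12/7r + 60/7 → -6qr - 18/7q + 12/7r^2 + 12/7r + 60/7
  leading term qr: subtract (-6)·g_3 from -6qr - 18/7q + 12/7r^2 + 12/7r + 60/7 → 6
  leading term 1: no divisor's leading term divides it; move 6 to the remainder.
  normal form = 6.
The normal form is nonzero, so h ∉ I. Since h minus its normal form lies in I, I + (h) = I + (n) where n = 6; decide whether this ideal is the whole ring.
Here n = 6 is a nonzero constant, hence a unit: 1 ∈ I + (h), the Gröbner basis of I + (h) is {1}, and the enlarged system has no common solution — adjoining h is inconsistent.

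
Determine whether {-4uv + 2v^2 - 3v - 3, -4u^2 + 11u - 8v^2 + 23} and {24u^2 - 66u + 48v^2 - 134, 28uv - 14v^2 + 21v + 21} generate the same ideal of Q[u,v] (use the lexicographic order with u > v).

No, the ideals differ.

Since reduced Gröbner bases are canonical representatives of ideals under a given ordering, it suffices to compute and compare them.
Buchberger on the first generating set:
f_1 = -4uv + 2v^2 - 3v - 3, LT = uv.
f_2 = -4u^2 + 11u - 8v^2 + 23, LT = u^2.

S(f_1,f_2): lcm = u^2v. S = -1/2uv^2 + 7/2uv + 3/4u - 2v^3 + 23/4v.
  leading term uv^2: subtract (1/8v)·f_1 from -1/2uv^2 + 7/2uv + 3/4u - 2v^3 + 23/4v → 7/2uv + 3/4u - 9/4v^3 + 3/8v^2 + 49/8v
  leading term uv: subtract (-7/8)·f_1 from 7/2uv + 3/4u - 9/4v^3 + 3/8v^2 + 49/8v → 3/4u - 9/4v^3 + 17/8v^2 + 7/2v - 21/8
  leading term u: no divisor's leading term divides it; move 3/4u to the remainder.
  leading term v^3: no divisor's leading term divides it; move -9/4v^3 to the remainder.
  leading term v^2: no divisor's leading term divides it; move 17/8v^2 to the remainder.
  leading term v: no divisor's leading term divides it; move 7/2v to the remainder.
  leading term 1: no divisor's leading term divides it; move -21/8 to the remainder.
  remainder 3/4u - 9/4v^3 + 17/8v^2 + 7/2v - 21/8 ≠ 0; add g_3 = 3/4u - 9/4v^3 + 17/8v^2 + 7/2v - 21/8 to the basis.

S(f_1,g_3): lcm = uv. S = 3v^4 - 17/6v^3 - 31/6v^2 + 17/4v + 3/4.
  leading term v^4: no divisor's leading term divides it; move 3v^4 to the remainder.
  leading term v^3: no divisor's leading term divides it; move -17/6v^3 to the remainder.
  leading term v^2: no divisor's leading term divides it; move -31/6v^2 to the remainder.
  leading term v: no divisor's leading term divides it; move 17/4v to the remainder.
  leading term 1: no divisor's leading term divides it; move 3/4 to the remainder.
  remainder 3v^4 - 17/6v^3 - 31/6v^2 + 17/4v + 3/4 ≠ 0; add g_4 = 3v^4 - 17/6v^3 - 31/6v^2 + 17/4v + 3/4 to the basis.

The other S-polynomials (S(f_2,g_3), S(f_1,g_4), S(f_2,g_4), S(g_3,g_4)) all reduce to 0 modulo the current basis, so we have a Gröbner basis.
Inter-reduce: drop elements whose leading term is divisible by another's, tail-reduce, and make monic.
Reduced Gröbner basis: {u - 3v^3 + 17/6v^2 + 14/3v - 7/2, v^4 - 17/18v^3 - 31/18v^2 + 17/12v + 1/4}.

Buchberger on the second generating set:
h_1 = 24u^2 - 66u + 48v^2 - 134, LT = u^2.
h_2 = 28uv - 14v^2 + 21v + 21, LT = uv.

S(h_1,h_2): lcm = u^2v. S = 1/2uv^2 - 7/2uv - 3/4u + 2v^3 - 67/12v.
  leading term uv^2: subtract (1/56v)·h_2 from 1/2uv^2 - 7/2uv - 3/4u + 2v^3 - 67/12v → -7/2uv - 3/4u + 9/4v^3 - 3/8v^2 - 143/24v
  leading term uv: subtract (-1/8)·h_2 from -7/2uv - 3/4u + 9/4v^3 - 3/8v^2 - 143/24v → -3/4u + 9/4v^3 - 17/8v^2 - 10/3v + 21/8
  leading term u: no divisor's leading term divides it; move -3/4u to the remainder.
  leading term v^3: no divisor's leading term divides it; move 9/4v^3 to the remainder.
  leading term v^2: no divisor's leading term divides it; move -17/8v^2 to the remainder.
  leading term v: no divisor's leading term divides it; move -10/3v to the remainder.
  leading term 1: no divisor's leading term divides it; move 21/8 to the remainder.
  remainder -3/4u + 9/4v^3 - 17/8v^2 - 10/3v + 21/8 ≠ 0; add k_3 = -3/4u + 9/4v^3 - 17/8v^2 - 10/3v + 21/8 to the basis.

S(h_1,k_3): lcm = u^2. S = 3uv^3 - 17/6uv^2 - 40/9uv + 3/4u + 2v^2 - 67/12.
  leading term uv^3: subtract (3/28v^2)·h_2 from 3uv^3 - 17/6uv^2 - 40/9uv + 3/4u + 2v^2 - 67/12 → -17/6uv^2 - 40/9uv + 3/4u + 3/2v^4 - 9/4v^3 - 1/4v^2 - 67/12
  leading term uv^2: subtract (-17/168v)·h_2 from -17/6uv^2 - 40/9uv + 3/4u + 3/2v^4 - 9/4v^3 - 1/4v^2 - 67/12 → -40/9uv + 3/4u + 3/2v^4 - 11/3v^3 + 15/8v^2 + 17/8v - 67/12
  leading term uv: subtract (-10/63)·h_2 from -40/9uv + 3/4u + 3/2v^4 - 11/3v^3 + 15/8v^2 + 17/8v - 67/12 → 3/4u + 3/2v^4 - 11/3v^3 - 25/72v^2 + 131/24v - 9/4
  leading term u: subtract (-1)·k_3 from 3/4u + 3/2v^4 - 11/3v^3 - 25/72v^2 + 131/24v - 9/4 → 3/2v^4 - 17/12v^3 - 89/36v^2 + 17/8v + 3/8
  leading term v^4: no divisor's leading term divides it; move 3/2v^4 to the remainder.
  leading term v^3: no divisor's leading term divides it; move -17/12v^3 to the remainder.
  leading term v^2: no divisor's leading term divides it; move -89/36v^2 to the remainder.
  leading term v: no divisor's leading term divides it; move 17/8v to the remainder.
  leading term 1: no divisor's leading term divides it; move 3/8 to the remainder.
  remainder 3/2v^4 - 17/12v^3 - 89/36v^2 + 17/8v + 3/8 ≠ 0; add k_4 = 3/2v^4 - 17/12v^3 - 89/36v^2 + 17/8v + 3/8 to the basis.

The other S-polynomials (S(h_2,k_3), S(h_1,k_4), S(h_2,k_4), S(k_3,k_4)) all reduce to 0 modulo the current basis, so we have a Gröbner basis.
Inter-reduce: drop elements whose leading term is divisible by another's, tail-reduce, and make monic.
Reduced Gröbner basis: {u - 3v^3 + 17/6v^2 + 40/9v - 7/2, v^4 - 17/18v^3 - 89/54v^2 + 17/12v + 1/4}.

These differ, so the ideals are not equal.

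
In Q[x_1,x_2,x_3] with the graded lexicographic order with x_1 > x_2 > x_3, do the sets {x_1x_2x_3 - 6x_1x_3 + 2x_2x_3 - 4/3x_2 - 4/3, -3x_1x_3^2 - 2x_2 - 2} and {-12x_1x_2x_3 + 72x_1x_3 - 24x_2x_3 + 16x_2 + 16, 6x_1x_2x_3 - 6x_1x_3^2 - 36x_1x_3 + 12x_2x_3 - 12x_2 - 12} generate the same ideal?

Since reduced Gröbner bases are canonical representatives of ideals under a given ordering, it suffices to compute and compare them.
Buchberger on the first generating set:
f_1 = x_1x_2x_3 - 6x_1x_3 + 2x_2x_3 - 4/3x_2 - 4/3, LT = x_1x_2x_3.
f_2 = -3x_1x_3^2 - 2x_2 - 2, LT = x_1x_3^2.

S(f_1,f_2): lcm = x_1x_2x_3^2. S = -6x_1x_3^2 + 2x_2x_3^2 - 2/3x_2^2 - 4/3x_2x_3 - 2/3x_2 - 4/3x_3.
  leading term x_1x_3^2: subtract (2)·f_2 from -6x_1x_3^2 + 2x_2x_3^2 - 2/3x_2^2 - 4/3x_2x_3 - 2/3x_2 - 4/3x_3 → 2x_2x_3^2 - 2/3x_2^2 - 4/3x_2x_3 + 10/3x_2 - 4/3x_3 + 4
  leading term x_2x_3^2: no divisor's leading term divides it; move 2x_2x_3^2 to the remainder.
  leading term x_2^2: no divisor's leading term divides it; move -2/3x_2^2 to the remainder.
  leading term x_2x_3: no divisor's leading term divides it; move -4/3x_2x_3 to the remainder.
  leading term x_2: no divisor's leading term divides it; move 10/3x_2 to the remainder.
  leading term x_3: no divisor's leading term divides it; move -4/3x_3 to the remainder.
  leading term 1: no divisor's leading term divides it; move 4 to the remainder.
  remainder 2x_2x_3^2 - 2/3x_2^2 - 4/3x_2x_3 + 10/3x_2 - 4/3x_3 + 4 ≠ 0; add g_3 = 2x_2x_3^2 - 2/3x_2^2 - 4/3x_2x_3 + 10/3x_2 - 4/3x_3 + 4 to the basis.

S(f_1,g_3): lcm = x_1x_2x_3^2. S = 1/3x_1x_2^2 + 2/3x_1x_2x_3 - 6x_1x_3^2 + 2x_2x_3^2 - 5/3x_1x_2 + 2/3x_1x_3 - 4/3x_2x_3 - 2x_1 - 4/3x_3.
  leading term x_1x_2^2: no divisor's leading term divides it; move 1/3x_1x_2^2 to the remainder.
  leading term x_1x_2x_3: subtract (2/3)·f_1 from 2/3x_1x_2x_3 - 6x_1x_3^2 + 2x_2x_3^2 - 5/3x_1x_2 + 2/3x_1x_3 - 4/3x_2x_3 - 2x_1 - 4/3x_3 → -6x_1x_3^2 + 2x_2x_3^2 - 5/3x_1x_2 + 14/3x_1x_3 - 8/3x_2x_3 - 2x_1 + 8/9x_2 - 4/3x_3 + 8/9
  leading term x_1x_3^2: subtract (2)·f_2 from -6x_1x_3^2 + 2x_2x_3^2 - 5/3x_1x_2 + 14/3x_1x_3 - 8/3x_2x_3 - 2x_1 + 8/9x_2 - 4/3x_3 + 8/9 → 2x_2x_3^2 - 5/3x_1x_2 + 14/3x_1x_3 - 8/3x_2x_3 - 2x_1 + 44/9x_2 - 4/3x_3 + 44/9
  leading term x_2x_3^2: subtract (1)·g_3 from 2x_2x_3^2 - 5/3x_1x_2 + 14/3x_1x_3 - 8/3x_2x_3 - 2x_1 + 44/9x_2 - 4/3x_3 + 44/9 → -5/3x_1x_2 + 14/3x_1x_3 + 2/3x_2^2 - 4/3x_2x_3 - 2x_1 + 14/9x_2 + 8/9
  leading term x_1x_2: no divisor's leading term divides it; move -5/3x_1x_2 to the remainder.
  leading term x_1x_3: no divisor's leading term divides it; move 14/3x_1x_3 to the remainder.
  leading term x_2^2: no divisor's leading term divides it; move 2/3x_2^2 to the remainder.
  leading term x_2x_3: no divisor's leading term divides it; move -4/3x_2x_3 to the remainder.
  leading term x_1: no divisor's leading term divides it; move -2x_1 to the remainder.
  leading term x_2: no divisor's leading term divides it; move 14/9x_2 to the remainder.
  leading term 1: no divisor's leading term divides it; move 8/9 to the remainder.
  remainder 1/3x_1x_2^2 - 5/3x_1x_2 + 14/3x_1x_3 + 2/3x_2^2 - 4/3x_2x_3 - 2x_1 + 14/9x_2 + 8/9 ≠ 0; add g_4 = 1/3x_1x_2^2 - 5/3x_1x_2 + 14/3x_1x_3 + 2/3x_2^2 - 4/3x_2x_3 - 2x_1 + 14/9x_2 + 8/9 to the basis.

The other S-polynomials (S(f_2,g_3), S(f_1,g_4), S(f_2,g_4), S(g_3,g_4)) all reduce to 0 modulo the current basis, so we have a Gröbner basis.
Inter-reduce: drop elements whose leading term is divisible by another's, tail-reduce, and make monic.
Reduced Gröbner basis: {x_1x_2^2 - 5x_1x_2 + 14x_1x_3 + 2x_2^2 - 4x_2x_3 - 6x_1 + 14/3x_2 + 8/3, x_1x_2x_3 - 6x_1x_3 + 2x_2x_3 - 4/3x_2 - 4/3, x_1x_3^2 + 2/3x_2 + 2/3, x_2x_3^2 - 1/3x_2^2 - 2/3x_2x_3 + 5/3x_2 - 2/3x_3 + 2}.

Buchberger on the second generating set:
h_1 = -12x_1x_2x_3 + 72x_1x_3 - 24x_2x_3 + 16x_2 + 16, LT = x_1x_2x_3.
h_2 = 6x_1x_2x_3 - 6x_1x_3^2 - 36x_1x_3 + 12x_2x_3 - 12x_2 - 12, LT = x_1x_2x_3.

S(h_1,h_2): lcm = x_1x_2x_3. S = x_1x_3^2 + 2/3x_2 + 2/3.
  leading term x_1x_3^2: no divisor's leading term divides it; move x_1x_3^2 to the remainder.
  leading term x_2: no divisor's leading term divides it; move 2/3x_2 to the remainder.
  leading term 1: no divisor's leading term divides it; move 2/3 to the remainder.
  remainder x_1x_3^2 + 2/3x_2 + 2/3 ≠ 0; add k_3 = x_1x_3^2 + 2/3x_2 + 2/3 to the basis.

S(h_1,k_3): lcm = x_1x_2x_3^2. S = -6x_1x_3^2 + 2x_2x_3^2 - 2/3x_2^2 - 4/3x_2x_3 - 2/3x_2 - 4/3x_3.
  leading term x_1x_3^2: subtract (-6)·k_3 from -6x_1x_3^2 + 2x_2x_3^2 - 2/3x_2^2 - 4/3x_2x_3 - 2/3x_2 - 4/3x_3 → 2x_2x_3^2 - 2/3x_2^2 - 4/3x_2x_3 + 10/3x_2 - 4/3x_3 + 4
  leading term x_2x_3^2: no divisor's leading term divides it; move 2x_2x_3^2 to the remainder.
  leading term x_2^2: no divisor's leading term divides it; move -2/3x_2^2 to the remainder.
  leading term x_2x_3: no divisor's leading term divides it; move -4/3x_2x_3 to the remainder.
  leading term x_2: no divisor's leading term divides it; move 10/3x_2 to the remainder.
  leading term x_3: no divisor's leading term divides it; move -4/3x_3 to the remainder.
  leading term 1: no divisor's leading term divides it; move 4 to the remainder.
  remainder 2x_2x_3^2 - 2/3x_2^2 - 4/3x_2x_3 + 10/3x_2 - 4/3x_3 + 4 ≠ 0; add k_4 = 2x_2x_3^2 - 2/3x_2^2 - 4/3x_2x_3 + 10/3x_2 - 4/3x_3 + 4 to the basis.

S(h_1,k_4): lcm = x_1x_2x_3^2. S = 1/3x_1x_2^2 + 2/3x_1x_2x_3 - 6x_1x_3^2 + 2x_2x_3^2 - 5/3x_1x_2 + 2/3x_1x_3 - 4/3x_2x_3 - 2x_1 - 4/3x_3.
  leading term x_1x_2^2: no divisor's leading term divides it; move 1/3x_1x_2^2 to the remainder.
  leading term x_1x_2x_3: subtract (-1/18)·h_1 from 2/3x_1x_2x_3 - 6x_1x_3^2 + 2x_2x_3^2 - 5/3x_1x_2 + 2/3x_1x_3 - 4/3x_2x_3 - 2x_1 - 4/3x_3 → -6x_1x_3^2 + 2x_2x_3^2 - 5/3x_1x_2 + 14/3x_1x_3 - 8/3x_2x_3 - 2x_1 + 8/9x_2 - 4/3x_3 + 8/9
  leading term x_1x_3^2: subtract (-6)·k_3 from -6x_1x_3^2 + 2x_2x_3^2 - 5/3x_1x_2 + 14/3x_1x_3 - 8/3x_2x_3 - 2x_1 + 8/9x_2 - 4/3x_3 + 8/9 → 2x_2x_3^2 - 5/3x_1x_2 + 14/3x_1x_3 - 8/3x_2x_3 - 2x_1 + 44/9x_2 - 4/3x_3 + 44/9
  leading term x_2x_3^2: subtract (1)·k_4 from 2x_2x_3^2 - 5/3x_1x_2 + 14/3x_1x_3 - 8/3x_2x_3 - 2x_1 + 44/9x_2 - 4/3x_3 + 44/9 → -5/3x_1x_2 + 14/3x_1x_3 + 2/3x_2^2 - 4/3x_2x_3 - 2x_1 + 14/9x_2 + 8/9
  leading term x_1x_2: no divisor's leading term divides it; move -5/3x_1x_2 to the remainder.
  leading term x_1x_3: no divisor's leading term divides it; move 14/3x_1x_3 to the remainder.
  leading term x_2^2: no divisor's leading term divides it; move 2/3x_2^2 to the remainder.
  leading term x_2x_3: no divisor's leading term divides it; move -4/3x_2x_3 to the remainder.
  leading term x_1: no divisor's leading term divides it; move -2x_1 to the remainder.
  leading term x_2: no divisor's leading term divides it; move 14/9x_2 to the remainder.
  leading term 1: no divisor's leading term divides it; move 8/9 to the remainder.
  remainder 1/3x_1x_2^2 - 5/3x_1x_2 + 14/3x_1x_3 + 2/3x_2^2 - 4/3x_2x_3 - 2x_1 + 14/9x_2 + 8/9 ≠ 0; add k_5 = 1/3x_1x_2^2 - 5/3x_1x_2 + 14/3x_1x_3 + 2/3x_2^2 - 4/3x_2x_3 - 2x_1 + 14/9x_2 + 8/9 to the basis.

The other S-polynomials (S(h_2,k_3), S(h_2,k_4), S(k_3,k_4), S(h_1,k_5), S(h_2,k_5), S(k_3,k_5), S(k_4,k_5)) all reduce to 0 modulo the current basis, so we have a Gröbner basis.
Inter-reduce: drop elements whose leading term is divisible by another's, tail-reduce, and make monic.
Reduced Gröbner basis: {x_1x_2^2 - 5x_1x_2 + 14x_1x_3 + 2x_2^2 - 4x_2x_3 - 6x_1 + 14/3x_2 + 8/3, x_1x_2x_3 - 6x_1x_3 + 2x_2x_3 - 4/3x_2 - 4/3, x_1x_3^2 + 2/3x_2 + 2/3, x_2x_3^2 - 1/3x_2^2 - 2/3x_2x_3 + 5/3x_2 - 2/3x_3 + 2}.

The two bases agree; hence the ideals are identical.

Yes, the ideals are equal.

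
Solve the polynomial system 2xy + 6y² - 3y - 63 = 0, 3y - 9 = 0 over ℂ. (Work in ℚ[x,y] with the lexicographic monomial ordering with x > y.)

Compute a lex Gröbner basis by Buchberger's algorithm.
f_1 = 2xy + 6y² - 3y - 63, LT = xy.
f_2 = 3y - 9, LT = y.

S(f_1,f_2): lcm = xy. S = 3x + 3y² - 3/2y - 63/2.
  leading term x: no divisor's leading term divides it; move 3x to the remainder.
  leading term y²: subtract (y)·f_2 from 3y² - 3/2y - 63/2 → 15/2y - 63/2
  leading term y: subtract (5/2)·f_2 from 15/2y - 63/2 → -9
  leading term 1: no divisor's leading term divides it; move -9 to the remainder.
  remainder 3x - 9 ≠ 0; add h_3 = 3x - 9 to the basis.

S(f_1,h_3): lcm = xy. S = 3y² + 3/2y - 63/2.
  leading term y²: subtract (y)·f_2 from 3y² + 3/2y - 63/2 → 21/2y - 63/2
  leading term y: subtract (7/2)·f_2 from 21/2y - 63/2 → 0
  remainder 0.

S(f_2,h_3): leading monomials are coprime, so the S-polynomial reduces to 0 (Buchberger's first criterion).
Every S-polynomial of the final basis reduces to 0, so we have a Gröbner basis.
Inter-reduce: drop elements whose leading term is divisible by another's, tail-reduce, and make monic.
Reduced Gröbner basis: {x - 3, y - 3}.

The lex basis is triangular: the last element involves only y. Solving y - 3 = 0 gives y ∈ {3}; substituting each value into the earlier elements determines the remaining variables.
  y = 3: the earlier basis element becomes x - 3 = 0, giving x = 3 — point (3, 3).

{(3, 3)}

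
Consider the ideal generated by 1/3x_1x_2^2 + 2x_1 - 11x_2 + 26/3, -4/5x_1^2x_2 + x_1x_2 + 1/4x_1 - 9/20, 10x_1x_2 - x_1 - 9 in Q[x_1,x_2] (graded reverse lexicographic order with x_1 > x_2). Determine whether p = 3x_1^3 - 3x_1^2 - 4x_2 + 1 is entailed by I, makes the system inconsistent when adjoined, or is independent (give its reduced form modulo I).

Adjoining 3x_1^3 - 3x_1^2 - 4x_2 + 1 makes the ideal the whole ring: the system is inconsistent.

First compute the reduced Gröbner basis of I by Buchberger's algorithm.
f_1 = 1/3x_1x_2^2 + 2x_1 - 11x_2 + 26/3, LT = x_1x_2^2.
f_2 = -4/5x_1^2x_2 + x_1x_2 + 1/4x_1 - 9/20, LT = x_1^2x_2.
f_3 = 10x_1x_2 - x_1 - 9, LT = x_1x_2.

S(f_1,f_2): lcm = x_1^2x_2^2. S = 5/4x_1x_2^2 + 6x_1^2 - 523/16x_1x_2 + 26x_1 - 9/16x_2.
  leading term x_1x_2^2: subtract (15/4)·f_1 from 5/4x_1x_2^2 + 6x_1^2 - 523/16x_1x_2 + 26x_1 - 9/16x_2 → 6x_1^2 - 523/16x_1x_2 + 37/2x_1 + 651/16x_2 - 65/2
  leading term x_1^2: no divisor's leading term divides it; move 6x_1^2 to the remainder.
  leading term x_1x_2: subtract (-523/160)·f_3 from -523/16x_1x_2 + 37/2x_1 + 651/16x_2 - 65/2 → 2437/160x_1 + 651/16x_2 - 9907/160
  leading term x_1: no divisor's leading term divides it; move 2437/160x_1 to the remainder.
  leading term x_2: no divisor's leading term divides it; move 651/16x_2 to the remainder.
  leading term 1: no divisor's leading term divides it; move -9907/160 to the remainder.
  remainder 6x_1^2 + 2437/160x_1 + 651/16x_2 - 9907/160 ≠ 0; add h_4 = 6x_1^2 + 2437/160x_1 + 651/16x_2 - 9907/160 to the basis.

S(f_1,f_3): lcm = x_1x_2^2. S = 1/10x_1x_2 + 6x_1 - 321/10x_2 + 26.
  leading term x_1x_2: subtract (1/100)·f_3 from 1/10x_1x_2 + 6x_1 - 321/10x_2 + 26 → 601/100x_1 - 321/10x_2 + 2609/100
  leading term x_1: no divisor's leading term divides it; move 601/100x_1 to the remainder.
  leading term x_2: no divisor's leading term divides it; move -321/10x_2 to the remainder.
  leading term 1: no divisor's leading term divides it; move 2609/100 to the remainder.
  remainder 601/100x_1 - 321/10x_2 + 2609/100 ≠ 0; add h_5 = 601/100x_1 - 321/10x_2 + 2609/100 to the basis.

S(f_2,f_3): lcm = x_1^2x_2. S = 1/10x_1^2 - 5/4x_1x_2 + 47/80x_1 + 9/16.
  leading term x_1^2: subtract (1/60)·h_4 from 1/10x_1^2 - 5/4x_1x_2 + 47/80x_1 + 9/16 → -5/4x_1x_2 + 3203/9600x_1 - 217/320x_2 + 15307/9600
  leading term x_1x_2: subtract (-1/8)·f_3 from -5/4x_1x_2 + 3203/9600x_1 - 217/320x_2 + 15307/9600 → 2003/9600x_1 - 217/320x_2 + 4507/9600
  leading term x_1: subtract (2003/57696)·h_5 from 2003/9600x_1 - 217/320x_2 + 4507/9600 → 1311/3005x_2 - 1311/3005
  leading term x_2: no divisor's leading term divides it; move 1311/3005x_2 to the remainder.
  leading term 1: no divisor's leading term divides it; move -1311/3005 to the remainder.
  remainder 1311/3005x_2 - 1311/3005 ≠ 0; add h_6 = 1311/3005x_2 - 1311/3005 to the basis.

The other S-polynomials (S(f_1,h_4), S(f_2,h_4), S(f_3,h_4), S(f_1,h_5), S(f_2,h_5), S(f_3,h_5), S(h_4,h_5), S(f_1,h_6), S(f_2,h_6), S(f_3,h_6), S(h_4,h_6), S(h_5,h_6)) all reduce to 0 modulo the current basis, so we have a Gröbner basis.
Inter-reduce: drop elements whose leading term is divisible by another's, tail-reduce, and make monic.
Reduced Gröbner basis: {x_1 - 1, x_2 - 1}.
Label its elements g_1 = x_1 - 1, g_2 = x_2 - 1.

Reduce p = 3x_1^3 - 3x_1^2 - 4x_2 + 1 modulo G:
  leading term x_1^3: subtract (3x_1^2)·g_1 from 3x_1^3 - 3x_1^2 - 4x_2 + 1 → -4x_2 + 1
  leading term x_2: subtract (-4)·g_2 from -4x_2 + 1 → -3
  leading term 1: no divisor's leading term divides it; move -3 to the remainder.
  normal form = -3.
The normal form is nonzero, so p ∉ I. Since p minus its normal form lies in I, I + (p) = I + (r) where r = -3; decide whether this ideal is the whole ring.
Here r = -3 is a nonzero constant, hence a unit: 1 ∈ I + (p), the Gröbner basis of I + (p) is {1}, and the enlarged system has no common solution — adjoining p is inconsistent.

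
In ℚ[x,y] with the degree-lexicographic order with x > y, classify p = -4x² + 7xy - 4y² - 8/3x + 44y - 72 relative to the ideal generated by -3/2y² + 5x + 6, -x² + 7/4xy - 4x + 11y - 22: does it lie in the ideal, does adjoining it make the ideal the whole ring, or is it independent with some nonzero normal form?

First compute the reduced Gröbner basis of I by Buchberger's algorithm.
f_1 = -3/2y² + 5x + 6, LT = y².
f_2 = -x² + 7/4xy - 4x + 11y - 22, LT = x².

The S-polynomials (S(f_1,f_2)) all reduce to 0 modulo the current basis, so we have a Gröbner basis.
Inter-reduce: drop elements whose leading term is divisible by another's, tail-reduce, and make monic.
Reduced Gröbner basis: {x² - 7/4xy + 4x - 11y + 22, y² - 10/3x - 4}.
Label its elements g_1 = x² - 7/4xy + 4x - 11y + 22, g_2 = y² - 10/3x - 4.

Reduce p = -4x² + 7xy - 4y² - 8/3x + 44y - 72 modulo G:
  leading term x²: subtract (-4)·g_1 from -4x² + 7xy - 4y² - 8/3x + 44y - 72 → -4y² + 40/3x + 16
  leading term y²: subtract (-4)·g_2 from -4y² + 40/3x + 16 → 0
  normal form = 0.
Since the normal form is 0, p ∈ I.

-4x² + 7xy - 4y² - 8/3x + 44y - 72 lies in I (it reduces to 0).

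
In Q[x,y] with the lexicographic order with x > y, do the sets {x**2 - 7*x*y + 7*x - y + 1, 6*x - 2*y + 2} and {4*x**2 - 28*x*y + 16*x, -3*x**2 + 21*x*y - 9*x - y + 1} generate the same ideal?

Yes, the ideals are equal.

For a fixed monomial order, each ideal has a unique reduced Gröbner basis; comparing bases decides equality.
Buchberger on the first generating set:
f_1 = x**2 - 7*x*y + 7*x - y + 1, LT = x**2.
f_2 = 6*x - 2*y + 2, LT = x.

S(f_1,f_2): lcm = x**2. S = -20/3*x*y + 20/3*x - y + 1.
  reduce S modulo (f_1, f_2):
  remainder -20/9*y**2 + 31/9*y - 11/9 ≠ 0; add g_3 = -20/9*y**2 + 31/9*y - 11/9 to the basis.

The other S-polynomials (S(f_1,g_3), S(f_2,g_3)) all reduce to 0 modulo the current basis, so we have a Gröbner basis.
Inter-reduce: drop elements whose leading term is divisible by another's, tail-reduce, and make monic.
Reduced Gröbner basis: {x - 1/3*y + 1/3, y**2 - 31/20*y + 11/20}.

Buchberger on the second generating set:
h_1 = 4*x**2 - 28*x*y + 16*x, LT = x**2.
h_2 = -3*x**2 + 21*x*y - 9*x - y + 1, LT = x**2.

S(h_1,h_2): lcm = x**2. S = x - 1/3*y + 1/3.
  reduce S modulo (h_1, h_2):
  remainder x - 1/3*y + 1/3 ≠ 0; add k_3 = x - 1/3*y + 1/3 to the basis.

S(h_1,k_3): lcm = x**2. S = -20/3*x*y + 11/3*x.
  reduce S modulo (h_1, h_2, k_3):
  remainder -20/9*y**2 + 31/9*y - 11/9 ≠ 0; add k_4 = -20/9*y**2 + 31/9*y - 11/9 to the basis.

The other S-polynomials (S(h_2,k_3), S(h_1,k_4), S(h_2,k_4), S(k_3,k_4)) all reduce to 0 modulo the current basis, so we have a Gröbner basis.
Inter-reduce: drop elements whose leading term is divisible by another's, tail-reduce, and make monic.
Reduced Gröbner basis: {x - 1/3*y + 1/3, y**2 - 31/20*y + 11/20}.

Same reduced basis, so the two generating sets span the same ideal.
The choice of monomial ordering does not affect the verdict — as long as both bases are computed under the same ordering, their equality decides ideal equality.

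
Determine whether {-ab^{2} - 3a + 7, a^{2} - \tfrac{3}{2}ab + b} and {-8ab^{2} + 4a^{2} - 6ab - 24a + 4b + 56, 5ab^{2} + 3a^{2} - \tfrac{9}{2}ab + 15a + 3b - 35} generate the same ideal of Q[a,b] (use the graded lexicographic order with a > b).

Yes, the ideals are equal.

Since reduced Gröbner bases are canonical representatives of ideals under a given ordering, it suffices to compute and compare them.
Buchberger on the first generating set:
f_1 = -ab^{2} - 3a + 7, LT = ab^{2}.
f_2 = a^{2} - \tfrac{3}{2}ab + b, LT = a^{2}.

S(f_1,f_2): lcm = a^{2}b^{2}. S = \tfrac{3}{2}ab^{3} - b^{3} + 3a^{2} - 7a.
  leading term ab^{3}: subtract (-\tfrac{3}{2}b)·f_1 from \tfrac{3}{2}ab^{3} - b^{3} + 3a^{2} - 7a → -b^{3} + 3a^{2} - \tfrac{9}{2}ab - 7a + \tfrac{21}{2}b
  leading term b^{3}: no divisor's leading term divides it; move -b^{3} to the remainder.
  leading term a^{2}: subtract (3)·f_2 from 3a^{2} - \tfrac{9}{2}ab - 7a + \tfrac{21}{2}b → -7a + \tfrac{15}{2}b
  leading term a: no divisor's leading term divides it; move -7a to the remainder.
  leading term b: no divisor's leading term divides it; move \tfrac{15}{2}b to the remainder.
  remainder -b^{3} - 7a + \tfrac{15}{2}b ≠ 0; add g_3 = -b^{3} - 7a + \tfrac{15}{2}b to the basis.

The other S-polynomials (S(f_1,g_3), S(f_2,g_3)) all reduce to 0 modulo the current basis, so we have a Gröbner basis.
Inter-reduce: drop elements whose leading term is divisible by another's, tail-reduce, and make monic.
Reduced Gröbner basis: {ab^{2} + 3a - 7, b^{3} + 7a - \tfrac{15}{2}b, a^{2} - \tfrac{3}{2}ab + b}.

Buchberger on the second generating set:
h_1 = -8ab^{2} + 4a^{2} - 6ab - 24a + 4b + 56, LT = ab^{2}.
h_2 = 5ab^{2} + 3a^{2} - \tfrac{9}{2}ab + 15a + 3b - 35, LT = ab^{2}.

S(h_1,h_2): lcm = ab^{2}. S = -\tfrac{11}{10}a^{2} + \tfrac{33}{20}ab - \tfrac{11}{10}b.
  leading term a^{2}: no divisor's leading term divides it; move -\tfrac{11}{10}a^{2} to the remainder.
  leading term ab: no divisor's leading term divides it; move \tfrac{33}{20}ab to the remainder.
  leading term b: no divisor's leading term divides it; move -\tfrac{11}{10}b to the remainder.
  remainder -\tfrac{11}{10}a^{2} + \tfrac{33}{20}ab - \tfrac{11}{10}b ≠ 0; add k_3 = -\tfrac{11}{10}a^{2} + \tfrac{33}{20}ab - \tfrac{11}{10}b to the basis.

S(h_1,k_3): lcm = a^{2}b^{2}. S = \tfrac{3}{2}ab^{3} - \tfrac{1}{2}a^{3} + \tfrac{3}{4}a^{2}b - b^{3} + 3a^{2} - \tfrac{1}{2}ab - 7a.
  leading term ab^{3}: subtract (-\tfrac{3}{16}b)·h_1 from \tfrac{3}{2}ab^{3} - \tfrac{1}{2}a^{3} + \tfrac{3}{4}a^{2}b - b^{3} + 3a^{2} - \tfrac{1}{2}ab - 7a → -\tfrac{1}{2}a^{3} + \tfrac{3}{2}a^{2}b - \tfrac{9}{8}ab^{2} - b^{3} + 3a^{2} - 5ab + \tfrac{3}{4}b^{2} - 7a + \tfrac{21}{2}b
  leading term a^{3}: subtract (\tfrac{5}{11}a)·k_3 from -\tfrac{1}{2}a^{3} + \tfrac{3}{2}a^{2}b - \tfrac{9}{8}ab^{2} - b^{3} + 3a^{2} - 5ab + \tfrac{3}{4}b^{2} - 7a + \tfrac{21}{2}b → \tfrac{3}{4}a^{2}b - \tfrac{9}{8}ab^{2} - b^{3} + 3a^{2} - \tfrac{9}{2}ab + \tfrac{3}{4}b^{2} - 7a + \tfrac{21}{2}b
  leading term a^{2}b: subtract (-\tfrac{15}{22}b)·k_3 from \tfrac{3}{4}a^{2}b - \tfrac{9}{8}ab^{2} - b^{3} + 3a^{2} - \tfrac{9}{2}ab + \tfrac{3}{4}b^{2} - 7a + \tfrac{21}{2}b → -b^{3} + 3a^{2} - \tfrac{9}{2}ab - 7a + \tfrac{21}{2}b
  leading term b^{3}: no divisor's leading term divides it; move -b^{3} to the remainder.
  leading term a^{2}: subtract (-\tfrac{30}{11})·k_3 from 3a^{2} - \tfrac{9}{2}ab - 7a + \tfrac{21}{2}b → -7a + \tfrac{15}{2}b
  leading term a: no divisor's leading term divides it; move -7a to the remainder.
  leading term b: no divisor's leading term divides it; move \tfrac{15}{2}b to the remainder.
  remainder -b^{3} - 7a + \tfrac{15}{2}b ≠ 0; add k_4 = -b^{3} - 7a + \tfrac{15}{2}b to the basis.

The other S-polynomials (S(h_2,k_3), S(h_1,k_4), S(h_2,k_4), S(k_3,k_4)) all reduce to 0 modulo the current basis, so we have a Gröbner basis.
Inter-reduce: drop elements whose leading term is divisible by another's, tail-reduce, and make monic.
Reduced Gröbner basis: {ab^{2} + 3a - 7, b^{3} + 7a - \tfrac{15}{2}b, a^{2} - \tfrac{3}{2}ab + b}.

Same reduced basis, so the two generating sets span the same ideal.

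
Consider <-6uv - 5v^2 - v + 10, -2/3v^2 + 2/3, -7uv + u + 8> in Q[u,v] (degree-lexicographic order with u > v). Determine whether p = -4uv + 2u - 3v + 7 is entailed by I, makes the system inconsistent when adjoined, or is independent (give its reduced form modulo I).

Adjoining -4uv + 2u - 3v + 7 makes the ideal the whole ring: the system is inconsistent.

First compute the reduced Gröbner basis of I by Buchberger's algorithm.
f_1 = -6uv - 5v^2 - v + 10, LT = uv.
f_2 = -2/3v^2 + 2/3, LT = v^2.
f_3 = -7uv + u + 8, LT = uv.

S(f_1,f_2): lcm = uv^2. S = 5/6v^3 + 1/6v^2 + u - 5/3v.
  reduce S modulo (f_1, f_2, f_3):
  remainder u - 5/6v + 1/6 ≠ 0; add h_4 = u - 5/6v + 1/6 to the basis.

S(f_1,f_3): lcm = uv. S = 5/6v^2 + 1/7u + 1/6v - 11/21.
  reduce S modulo (f_1, f_2, f_3, h_4):
  remainder 2/7v + 2/7 ≠ 0; add h_5 = 2/7v + 2/7 to the basis.

The other S-polynomials (S(f_2,f_3), S(f_1,h_4), S(f_2,h_4), S(f_3,h_4), S(f_1,h_5), S(f_2,h_5), S(f_3,h_5), S(h_4,h_5)) all reduce to 0 modulo the current basis, so we have a Gröbner basis.
Inter-reduce: drop elements whose leading term is divisible by another's, tail-reduce, and make monic.
Reduced Gröbner basis: {u + 1, v + 1}.
Label its elements g_1 = u + 1, g_2 = v + 1.

Reduce p = -4uv + 2u - 3v + 7 modulo G:
  leading term uv: subtract (-4v)·g_1 from -4uv + 2u - 3v + 7 → 2u + v + 7
  leading term u: subtract (2)·g_1 from 2u + v + 7 → v + 5
  leading term v: subtract (1)·g_2 from v + 5 → 4
  leading term 1: no divisor's leading term divides it; move 4 to the remainder.
  normal form = 4.
The normal form is nonzero, so p ∉ I. Since p minus its normal form lies in I, I + (p) = I + (r) where r = 4; decide whether this ideal is the whole ring.
Here r = 4 is a nonzero constant, hence a unit: 1 ∈ I + (p), the Gröbner basis of I + (p) is {1}, and the enlarged system has no common solution — adjoining p is inconsistent.

Ideal membership is decidable via reduction modulo a Gröbner basis.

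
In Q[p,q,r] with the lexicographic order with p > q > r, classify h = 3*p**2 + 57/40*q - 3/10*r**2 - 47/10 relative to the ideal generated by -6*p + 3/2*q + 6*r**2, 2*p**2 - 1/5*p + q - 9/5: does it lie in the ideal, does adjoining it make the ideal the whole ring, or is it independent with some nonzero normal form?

First compute the reduced Gröbner basis of I by Buchberger's algorithm.
f_1 = -6*p + 3/2*q + 6*r**2, LT = p.
f_2 = 2*p**2 - 1/5*p + q - 9/5, LT = p**2.

S(f_1,f_2): lcm = p**2. S = -1/4*p*q - p*r**2 + 1/10*p - 1/2*q + 9/10.
  leading term p*q: subtract (1/24*q)·f_1 from -1/4*p*q - p*r**2 + 1/10*p - 1/2*q + 9/10 → -p*r**2 + 1/10*p - 1/16*q**2 - 1/4*q*r**2 - 1/2*q + 9/10
  leading term p*r**2: subtract (1/6*r**2)·f_1 from -p*r**2 + 1/10*p - 1/16*q**2 - 1/4*q*r**2 - 1/2*q + 9/10 → 1/10*p - 1/16*q**2 - 1/2*q*r**2 - 1/2*q - r**4 + 9/10
  leading term p: subtract (-1/60)·f_1 from 1/10*p - 1/16*q**2 - 1/2*q*r**2 - 1/2*q - r**4 + 9/10 → -1/16*q**2 - 1/2*q*r**2 - 19/40*q - r**4 + 1/10*r**2 + 9/10
  leading term q**2: no divisor's leading term divides it; move -1/16*q**2 to the remainder.
  leading term q*r**2: no divisor's leading term divides it; move -1/2*q*r**2 to the remainder.
  leading term q: no divisor's leading term divides it; move -19/40*q to the remainder.
  leading term r**4: no divisor's leading term divides it; move -r**4 to the remainder.
  leading term r**2: no divisor's leading term divides it; move 1/10*r**2 to the remainder.
  leading term 1: no divisor's leading term divides it; move 9/10 to the remainder.
  remainder -1/16*q**2 - 1/2*q*r**2 - 19/40*q - r**4 + 1/10*r**2 + 9/10 ≠ 0; add k_3 = -1/16*q**2 - 1/2*q*r**2 - 19/40*q - r**4 + 1/10*r**2 + 9/10 to the basis.

The other S-polynomials (S(f_1,k_3), S(f_2,k_3)) all reduce to 0 modulo the current basis, so we have a Gröbner basis.
Inter-reduce: drop elements whose leading term is divisible by another's, tail-reduce, and make monic.
Reduced Gröbner basis: {p - 1/4*q - r**2, q**2 + 8*q*r**2 + 38/5*q + 16*r**4 - 8/5*r**2 - 72/5}.
Label its elements g_1 = p - 1/4*q - r**2, g_2 = q**2 + 8*q*r**2 + 38/5*q + 16*r**4 - 8/5*r**2 - 72/5.

Reduce h = 3*p**2 + 57/40*q - 3/10*r**2 - 47/10 modulo G:
  leading term p**2: subtract (3*p)·g_1 from 3*p**2 + 57/40*q - 3/10*r**2 - 47/10 → 3/4*p*q + 3*p*r**2 + 57/40*q - 3/10*r**2 - 47/10
  leading term p*q: subtract (3/4*q)·g_1 from 3/4*p*q + 3*p*r**2 + 57/40*q - 3/10*r**2 - 47/10 → 3*p*r**2 + 3/16*q**2 + 3/4*q*r**2 + 57/40*q - 3/10*r**2 - 47/10
  leading term p*r**2: subtract (3*r**2)·g_1 from 3*p*r**2 + 3/16*q**2 + 3/4*q*r**2 + 57/40*q - 3/10*r**2 - 47/10 → 3/16*q**2 + 3/2*q*r**2 + 57/40*q + 3*r**4 - 3/10*r**2 - 47/10
  leading term q**2: subtract (3/16)·g_2 from 3/16*q**2 + 3/2*q*r**2 + 57/40*q + 3*r**4 - 3/10*r**2 - 47/10 → -2
  leading term 1: no divisor's leading term divides it; move -2 to the remainder.
  normal form = -2.
The normal form is nonzero, so h ∉ I. Since h minus its normal form lies in I, I + (h) = I + (n) where n = -2; decide whether this ideal is the whole ring.
Here n = -2 is a nonzero constant, hence a unit: 1 ∈ I + (h), the Gröbner basis of I + (h) is {1}, and the enlarged system has no common solution — adjoining h is inconsistent.

The remainder on division by a Gröbner basis is unique — it is the normal form.

Adjoining 3*p**2 + 57/40*q - 3/10*r**2 - 47/10 makes the ideal the whole ring: the system is inconsistent.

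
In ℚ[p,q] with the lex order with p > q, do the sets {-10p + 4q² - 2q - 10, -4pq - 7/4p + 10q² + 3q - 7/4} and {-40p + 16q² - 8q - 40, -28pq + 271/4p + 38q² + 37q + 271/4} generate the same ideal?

Yes, the ideals are equal.

Two ideals are equal iff their reduced Gröbner bases coincide (the reduced basis is unique for a fixed ordering).
Buchberger on the first generating set:
f_1 = -10p + 4q² - 2q - 10, LT = p.
f_2 = -4pq - 7/4p + 10q² + 3q - 7/4, LT = pq.

S(f_1,f_2): lcm = pq. S = -7/16p - ⅖q³ + 27/10q² + 7/4q - 7/16.
  leading term p: subtract (7/160)·f_1 from -7/16p - ⅖q³ + 27/10q² + 7/4q - 7/16 → -⅖q³ + 101/40q² + 147/80q
  leading term q³: no divisor's leading term divides it; move -⅖q³ to the remainder.
  leading term q²: no divisor's leading term divides it; move 101/40q² to the remainder.
  leading term q: no divisor's leading term divides it; move 147/80q to the remainder.
  remainder -⅖q³ + 101/40q² + 147/80q ≠ 0; add g_3 = -⅖q³ + 101/40q² + 147/80q to the basis.

The other S-polynomials (S(f_1,g_3), S(f_2,g_3)) all reduce to 0 modulo the current basis, so we have a Gröbner basis.
Inter-reduce: drop elements whose leading term is divisible by another's, tail-reduce, and make monic.
Reduced Gröbner basis: {p - ⅖q² + ⅕q + 1, q³ - 101/16q² - 147/32q}.

Buchberger on the second generating set:
h_1 = -40p + 16q² - 8q - 40, LT = p.
h_2 = -28pq + 271/4p + 38q² + 37q + 271/4, LT = pq.

S(h_1,h_2): lcm = pq. S = 271/112p - ⅖q³ + 109/70q² + 65/28q + 271/112.
  leading term p: subtract (-271/4480)·h_1 from 271/112p - ⅖q³ + 109/70q² + 65/28q + 271/112 → -⅖q³ + 101/40q² + 147/80q
  leading term q³: no divisor's leading term divides it; move -⅖q³ to the remainder.
  leading term q²: no divisor's leading term divides it; move 101/40q² to the remainder.
  leading term q: no divisor's leading term divides it; move 147/80q to the remainder.
  remainder -⅖q³ + 101/40q² + 147/80q ≠ 0; add k_3 = -⅖q³ + 101/40q² + 147/80q to the basis.

The other S-polynomials (S(h_1,k_3), S(h_2,k_3)) all reduce to 0 modulo the current basis, so we have a Gröbner basis.
Inter-reduce: drop elements whose leading term is divisible by another's, tail-reduce, and make monic.
Reduced Gröbner basis: {p - ⅖q² + ⅕q + 1, q³ - 101/16q² - 147/32q}.

These coincide, so the ideals are equal.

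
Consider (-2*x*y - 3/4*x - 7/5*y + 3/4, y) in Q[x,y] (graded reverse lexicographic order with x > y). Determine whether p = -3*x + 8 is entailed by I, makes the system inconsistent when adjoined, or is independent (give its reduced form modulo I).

Adjoining -3*x + 8 makes the ideal the whole ring: the system is inconsistent.

First compute the reduced Gröbner basis of I by Buchberger's algorithm.
f_1 = -2*x*y - 3/4*x - 7/5*y + 3/4, LT = x*y.
f_2 = y, LT = y.

S(f_1,f_2): lcm = x*y. S = 3/8*x + 7/10*y - 3/8.
  leading term x: no divisor's leading term divides it; move 3/8*x to the remainder.
  leading term y: subtract (7/10)·f_2 from 7/10*y - 3/8 → -3/8
  leading term 1: no divisor's leading term divides it; move -3/8 to the remainder.
  remainder 3/8*x - 3/8 ≠ 0; add h_3 = 3/8*x - 3/8 to the basis.

The other S-polynomials (S(f_1,h_3), S(f_2,h_3)) all reduce to 0 modulo the current basis, so we have a Gröbner basis.
Inter-reduce: drop elements whose leading term is divisible by another's, tail-reduce, and make monic.
Reduced Gröbner basis: {x - 1, y}.
Label its elements g_1 = x - 1, g_2 = y.

Reduce p = -3*x + 8 modulo G:
  leading term x: subtract (-3)·g_1 from -3*x + 8 → 5
  leading term 1: no divisor's leading term divides it; move 5 to the remainder.
  normal form = 5.
The normal form is nonzero, so p ∉ I. Since p minus its normal form lies in I, I + (p) = I + (r) where r = 5; decide whether this ideal is the whole ring.
Here r = 5 is a nonzero constant, hence a unit: 1 ∈ I + (p), the Gröbner basis of I + (p) is {1}, and the enlarged system has no common solution — adjoining p is inconsistent.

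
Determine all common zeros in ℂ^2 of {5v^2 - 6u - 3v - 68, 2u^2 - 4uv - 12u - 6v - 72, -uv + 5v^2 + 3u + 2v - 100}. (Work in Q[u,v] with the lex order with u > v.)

Compute a lex Gröbner basis by Buchberger's algorithm.
f_1 = -6u + 5v^2 - 3v - 68, LT = u.
f_2 = 2u^2 - 4uv - 12u - 6v - 72, LT = u^2.
f_3 = -uv + 3u + 5v^2 + 2v - 100, LT = uv.

S(f_1,f_2): lcm = u^2. S = -5/6uv^2 + 5/2uv + 52/3u + 3v + 36.
  leading term uv^2: subtract (5/36v^2)·f_1 from -5/6uv^2 + 5/2uv + 52/3u + 3v + 36 → 5/2uv + 52/3u - 25/36v^4 + 5/12v^3 + 85/9v^2 + 3v + 36
  leading term uv: subtract (-5/12v)·f_1 from 5/2uv + 52/3u - 25/36v^4 + 5/12v^3 + 85/9v^2 + 3v + 36 → 52/3u - 25/36v^4 + 5/2v^3 + 295/36v^2 - 76/3v + 36
  leading term u: subtract (-26/9)·f_1 from 52/3u - 25/36v^4 + 5/2v^3 + 295/36v^2 - 76/3v + 36 → -25/36v^4 + 5/2v^3 + 815/36v^2 - 34v - 1444/9
  leading term v^4: no divisor's leading term divides it; move -25/36v^4 to the remainder.
  leading term v^3: no divisor's leading term divides it; move 5/2v^3 to the remainder.
  leading term v^2: no divisor's leading term divides it; move 815/36v^2 to the remainder.
  leading term v: no divisor's leading term divides it; move -34v to the remainder.
  leading term 1: no divisor's leading term divides it; move -1444/9 to the remainder.
  remainder -25/36v^4 + 5/2v^3 + 815/36v^2 - 34v - 1444/9 ≠ 0; add h_4 = -25/36v^4 + 5/2v^3 + 815/36v^2 - 34v - 1444/9 to the basis.

S(f_1,f_3): lcm = uv. S = 3u - 5/6v^3 + 11/2v^2 + 40/3v - 100.
  leading term u: subtract (-1/2)·f_1 from 3u - 5/6v^3 + 11/2v^2 + 40/3v - 100 → -5/6v^3 + 8v^2 + 71/6v - 134
  leading term v^3: no divisor's leading term divides it; move -5/6v^3 to the remainder.
  leading term v^2: no divisor's leading term divides it; move 8v^2 to the remainder.
  leading term v: no divisor's leading term divides it; move 71/6v to the remainder.
  leading term 1: no divisor's leading term divides it; move -134 to the remainder.
  remainder -5/6v^3 + 8v^2 + 71/6v - 134 ≠ 0; add h_5 = -5/6v^3 + 8v^2 + 71/6v - 134 to the basis.

S(f_2,f_3): lcm = u^2v. S = 3u^2 + 3uv^2 - 4uv - 100u - 3v^2 - 36v.
  leading term u^2: subtract (-1/2u)·f_1 from 3u^2 + 3uv^2 - 4uv - 100u - 3v^2 - 36v → 11/2uv^2 - 11/2uv - 134u - 3v^2 - 36v
  leading term uv^2: subtract (-11/12v^2)·f_1 from 11/2uv^2 - 11/2uv - 134u - 3v^2 - 36v → -11/2uv - 134u + 55/12v^4 - 11/4v^3 - 196/3v^2 - 36v
  leading term uv: subtract (11/12v)·f_1 from -11/2uv - 134u + 55/12v^4 - 11/4v^3 - 196/3v^2 - 36v → -134u + 55/12v^4 - 22/3v^3 - 751/12v^2 + 79/3v
  leading term u: subtract (67/3)·f_1 from -134u + 55/12v^4 - 22/3v^3 - 751/12v^2 + 79/3v → 55/12v^4 - 22/3v^3 - 697/4v^2 + 280/3v + 4556/3
  leading term v^4: subtract (-33/5)·h_4 from 55/12v^4 - 22/3v^3 - 697/4v^2 + 280/3v + 4556/3 → 55/6v^3 - 149/6v^2 - 1966/15v + 6896/15
  leading term v^3: subtract (-11)·h_5 from 55/6v^3 - 149/6v^2 - 1966/15v + 6896/15 → 379/6v^2 - 9/10v - 15214/15
  leading term v^2: no divisor's leading term divides it; move 379/6v^2 to the remainder.
  leading term v: no divisor's leading term divides it; move -9/10v to the remainder.
  leading term 1: no divisor's leading term divides it; move -15214/15 to the remainder.
  remainder 379/6v^2 - 9/10v - 15214/15 ≠ 0; add h_6 = 379/6v^2 - 9/10v - 15214/15 to the basis.

S(f_3,h_4): lcm = uv^4. S = 3/5uv^3 + 163/5uv^2 - 1224/25uv - 5776/25u - 5v^5 - 2v^4 + 100v^3.
  leading term uv^3: subtract (-1/10v^3)·f_1 from 3/5uv^3 + 163/5uv^2 - 1224/25uv - 5776/25u - 5v^5 - 2v^4 + 100v^3 → 163/5uv^2 - 1224/25uv - 5776/25u - 9/2v^5 - 23/10v^4 + 466/5v^3
  leading term uv^2: subtract (-163/30v^2)·f_1 from 163/5uv^2 - 1224/25uv - 5776/25u - 9/2v^5 - 23/10v^4 + 466/5v^3 → -1224/25uv - 5776/25u - 9/2v^5 + 373/15v^4 + 769/10v^3 - 5542/15v^2
  leading term uv: subtract (204/25v)·f_1 from -1224/25uv - 5776/25u - 9/2v^5 + 373/15v^4 + 769/10v^3 - 5542/15v^2 → -5776/25u - 9/2v^5 + 373/15v^4 + 361/10v^3 - 25874/75v^2 + 13872/25v
  leading term u: subtract (2888/75)·f_1 from -5776/25u - 9/2v^5 + 373/15v^4 + 361/10v^3 - 25874/75v^2 + 13872/25v → -9/2v^5 + 373/15v^4 + 361/10v^3 - 13438/25v^2 + 3352/5v + 196384/75
  leading term v^5: subtract (162/25v)·h_4 from -9/2v^5 + 373/15v^4 + 361/10v^3 - 13438/25v^2 + 3352/5v + 196384/75 → 26/3v^4 - 553/5v^3 - 1586/5v^2 + 42752/25v + 196384/75
  leading term v^4: subtract (-312/25)·h_4 from 26/3v^4 - 553/5v^3 - 1586/5v^2 + 42752/25v + 196384/75 → -397/5v^3 - 104/3v^2 + 32144/25v + 46208/75
  leading term v^3: subtract (2382/25)·h_5 from -397/5v^3 - 104/3v^2 + 32144/25v + 46208/75 → -59768/75v^2 + 3957/25v + 1003772/75
  leading term v^2: subtract (-119536/9475)·h_6 from -59768/75v^2 + 3957/25v + 1003772/75 → 6960603/47375v + 27842412/47375
  leading term v: no divisor's leading term divides it; move 6960603/47375v to the remainder.
  leading term 1: no divisor's leading term divides it; move 27842412/47375 to the remainder.
  remainder 6960603/47375v + 27842412/47375 ≠ 0; add h_7 = 6960603/47375v + 27842412/47375 to the basis.

The other S-polynomials (S(f_1,h_4), S(f_2,h_4), S(f_1,h_5), S(f_2,h_5), S(f_3,h_5), S(h_4,h_5), S(f_1,h_6), S(f_2,h_6), S(f_3,h_6), S(h_4,h_6), S(h_5,h_6), S(f_1,h_7), S(f_2,h_7), S(f_3,h_7), S(h_4,h_7), S(h_5,h_7), S(h_6,h_7)) all reduce to 0 modulo the current basis, so we have a Gröbner basis.
Inter-reduce: drop elements whose leading term is divisible by another's, tail-reduce, and make monic.
Reduced Gröbner basis: {u - 4, v + 4}.

Since the basis is lex-ordered, v + 4 is univariate in v. Its roots are {-4}. Back-substituting each root into the other basis elements fixes the other coordinates.
  v = -4: the earlier basis element becomes u - 4 = 0, giving u = 4 — point (4, -4).
Substituting each solution back into the original system confirms all equations vanish.

{(4, -4)}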